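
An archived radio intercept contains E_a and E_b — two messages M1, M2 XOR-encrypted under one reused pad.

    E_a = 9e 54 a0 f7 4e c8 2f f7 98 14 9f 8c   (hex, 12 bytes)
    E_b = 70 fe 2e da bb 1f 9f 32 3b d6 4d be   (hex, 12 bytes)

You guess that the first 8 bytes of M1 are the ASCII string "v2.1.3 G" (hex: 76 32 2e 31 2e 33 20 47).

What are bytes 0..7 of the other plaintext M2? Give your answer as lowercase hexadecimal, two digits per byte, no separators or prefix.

First, E_a ⊕ E_b = (M1 ⊕ K) ⊕ (M2 ⊕ K) = M1 ⊕ M2, so the key drops out. Then M2 = (M1 ⊕ M2) ⊕ M1 over the first 8 bytes.
byte 0: (9e xor 70) xor 76 = ee xor 76 = 98
byte 1: (54 xor fe) xor 32 = aa xor 32 = 98
byte 2: (a0 xor 2e) xor 2e = 8e xor 2e = a0
byte 3: (f7 xor da) xor 31 = 2d xor 31 = 1c
byte 4: (4e xor bb) xor 2e = f5 xor 2e = db
byte 5: (c8 xor 1f) xor 33 = d7 xor 33 = e4
byte 6: (2f xor 9f) xor 20 = b0 xor 20 = 90
byte 7: (f7 xor 32) xor 47 = c5 xor 47 = 82

9898a01cdbe49082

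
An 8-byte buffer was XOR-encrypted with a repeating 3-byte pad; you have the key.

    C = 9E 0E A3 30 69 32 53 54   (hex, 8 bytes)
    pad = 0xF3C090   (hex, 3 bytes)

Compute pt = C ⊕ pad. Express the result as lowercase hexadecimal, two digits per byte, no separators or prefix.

The 3-byte key repeats, so the effective keystream is f3 c0 90 f3 c0 90 f3 c0.
byte 0: 10011110 ^ 11110011 = 01101101
byte 1: 00001110 ^ 11000000 = 11001110
byte 2: 10100011 ^ 10010000 = 00110011
byte 3: 00110000 ^ 11110011 = 11000011
byte 4: 01101001 ^ 11000000 = 10101001
byte 5: 00110010 ^ 10010000 = 10100010
byte 6: 01010011 ^ 11110011 = 10100000
byte 7: 01010100 ^ 11000000 = 10010100

6dce33c3a9a2a094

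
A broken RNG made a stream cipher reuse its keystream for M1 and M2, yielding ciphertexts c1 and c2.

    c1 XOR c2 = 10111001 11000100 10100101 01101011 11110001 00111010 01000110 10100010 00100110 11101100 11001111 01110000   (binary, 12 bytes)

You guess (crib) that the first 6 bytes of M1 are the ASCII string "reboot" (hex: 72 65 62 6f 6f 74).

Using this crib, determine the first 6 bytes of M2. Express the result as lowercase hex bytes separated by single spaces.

cb a1 c7 04 9e 4e

Since c1 ⊕ c2 = M1 ⊕ M2, XORing with the guessed M1 bytes yields the corresponding M2 bytes: M2 = (c1 ⊕ c2) ⊕ M1.
b9 ⊕ 72 = cb
c4 ⊕ 65 = a1
a5 ⊕ 62 = c7
6b ⊕ 6f = 04
f1 ⊕ 6f = 9e
3a ⊕ 74 = 4e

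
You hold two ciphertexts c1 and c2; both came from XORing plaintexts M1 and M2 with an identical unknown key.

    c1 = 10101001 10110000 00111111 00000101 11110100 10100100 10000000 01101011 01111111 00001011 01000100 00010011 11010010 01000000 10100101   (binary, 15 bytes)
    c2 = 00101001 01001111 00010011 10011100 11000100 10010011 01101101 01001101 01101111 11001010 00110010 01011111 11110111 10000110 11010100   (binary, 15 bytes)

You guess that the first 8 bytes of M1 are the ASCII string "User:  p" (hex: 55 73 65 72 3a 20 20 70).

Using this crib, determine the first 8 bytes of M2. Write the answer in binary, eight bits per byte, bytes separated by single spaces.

11010101 10001100 01001001 11101011 00001010 00010111 11001101 01010110

First, c1 ⊕ c2 = (M1 ⊕ K) ⊕ (M2 ⊕ K) = M1 ⊕ M2, so the key drops out. Then M2 = (M1 ⊕ M2) ⊕ M1 over the first 8 bytes.
byte 0: (a9 ^ 29) ^ 55 = 80 ^ 55 = d5
byte 1: (b0 ^ 4f) ^ 73 = ff ^ 73 = 8c
byte 2: (3f ^ 13) ^ 65 = 2c ^ 65 = 49
byte 3: (05 ^ 9c) ^ 72 = 99 ^ 72 = eb
byte 4: (f4 ^ c4) ^ 3a = 30 ^ 3a = 0a
byte 5: (a4 ^ 93) ^ 20 = 37 ^ 20 = 17
byte 6: (80 ^ 6d) ^ 20 = ed ^ 20 = cd
byte 7: (6b ^ 4d) ^ 70 = 26 ^ 70 = 56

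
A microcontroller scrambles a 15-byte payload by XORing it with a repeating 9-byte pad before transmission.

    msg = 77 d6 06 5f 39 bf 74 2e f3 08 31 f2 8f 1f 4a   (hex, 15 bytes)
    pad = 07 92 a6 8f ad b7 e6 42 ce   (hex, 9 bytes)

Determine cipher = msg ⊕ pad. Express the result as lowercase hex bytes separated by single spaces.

70 44 a0 d0 94 08 92 6c 3d 0f a3 54 00 b2 fd

The 9-byte key repeats, so the effective keystream is 07 92 a6 8f ad b7 e6 42 ce 07 92 a6 8f ad b7.
byte 0: 119 xor   7 = 112
byte 1: 214 xor 146 =  68
byte 2:   6 xor 166 = 160
byte 3:  95 xor 143 = 208
byte 4:  57 xor 173 = 148
byte 5: 191 xor 183 =   8
byte 6: 116 xor 230 = 146
byte 7:  46 xor  66 = 108
byte 8: 243 xor 206 =  61
byte 9:   8 xor   7 =  15
byte 10:  49 xor 146 = 163
byte 11: 242 xor 166 =  84
byte 12: 143 xor 143 =   0
byte 13:  31 xor 173 = 178
byte 14:  74 xor 183 = 253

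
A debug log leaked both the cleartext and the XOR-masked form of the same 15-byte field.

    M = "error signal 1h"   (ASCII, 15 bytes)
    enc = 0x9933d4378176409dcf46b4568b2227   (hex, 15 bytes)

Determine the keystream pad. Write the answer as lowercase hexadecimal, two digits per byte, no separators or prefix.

Since enc = M ⊕ pad, XORing both sides with M gives pad = M ⊕ enc.
65 ⊕ 99 = fc
72 ⊕ 33 = 41
72 ⊕ d4 = a6
6f ⊕ 37 = 58
72 ⊕ 81 = f3
20 ⊕ 76 = 56
73 ⊕ 40 = 33
69 ⊕ 9d = f4
67 ⊕ cf = a8
6e ⊕ 46 = 28
61 ⊕ b4 = d5
6c ⊕ 56 = 3a
20 ⊕ 8b = ab
31 ⊕ 22 = 13
68 ⊕ 27 = 4f

fc41a658f35633f4a828d53aab134f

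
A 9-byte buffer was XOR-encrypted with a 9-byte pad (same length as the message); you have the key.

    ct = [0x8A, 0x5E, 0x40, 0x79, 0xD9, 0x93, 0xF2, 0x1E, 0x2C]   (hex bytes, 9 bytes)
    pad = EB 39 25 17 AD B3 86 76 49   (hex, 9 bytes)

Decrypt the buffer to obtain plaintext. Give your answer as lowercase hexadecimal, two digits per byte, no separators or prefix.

6167656e7420746865

byte 0: 8a XOR eb = 61
byte 1: 5e XOR 39 = 67
byte 2: 40 XOR 25 = 65
byte 3: 79 XOR 17 = 6e
byte 4: d9 XOR ad = 74
byte 5: 93 XOR b3 = 20
byte 6: f2 XOR 86 = 74
byte 7: 1e XOR 76 = 68
byte 8: 2c XOR 49 = 65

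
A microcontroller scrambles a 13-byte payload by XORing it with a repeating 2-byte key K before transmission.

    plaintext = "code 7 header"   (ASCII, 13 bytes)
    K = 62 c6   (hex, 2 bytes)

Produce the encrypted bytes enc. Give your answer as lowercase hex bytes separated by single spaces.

The 2-byte key repeats, so the effective keystream is 62 c6 62 c6 62 c6 62 c6 62 c6 62 c6 62.
byte 0: 63 ^ 62 = 01
byte 1: 6f ^ c6 = a9
byte 2: 64 ^ 62 = 06
byte 3: 65 ^ c6 = a3
byte 4: 20 ^ 62 = 42
byte 5: 37 ^ c6 = f1
byte 6: 20 ^ 62 = 42
byte 7: 68 ^ c6 = ae
byte 8: 65 ^ 62 = 07
byte 9: 61 ^ c6 = a7
byte 10: 64 ^ 62 = 06
byte 11: 65 ^ c6 = a3
byte 12: 72 ^ 62 = 10

01 a9 06 a3 42 f1 42 ae 07 a7 06 a3 10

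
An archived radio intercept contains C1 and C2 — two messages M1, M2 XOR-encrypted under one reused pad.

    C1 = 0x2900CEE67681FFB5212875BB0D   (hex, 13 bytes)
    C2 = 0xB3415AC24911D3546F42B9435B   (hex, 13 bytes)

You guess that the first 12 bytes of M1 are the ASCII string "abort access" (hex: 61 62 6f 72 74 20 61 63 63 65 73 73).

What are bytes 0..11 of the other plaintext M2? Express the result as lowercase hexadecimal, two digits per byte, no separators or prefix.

fb23fb564bb04d822d0fbf8b

First, C1 ⊕ C2 = (M1 ⊕ K) ⊕ (M2 ⊕ K) = M1 ⊕ M2, so the key drops out. Then M2 = (M1 ⊕ M2) ⊕ M1 over the first 12 bytes.
byte 0: (29 xor b3) xor 61 = 9a xor 61 = fb
byte 1: (00 xor 41) xor 62 = 41 xor 62 = 23
byte 2: (ce xor 5a) xor 6f = 94 xor 6f = fb
byte 3: (e6 xor c2) xor 72 = 24 xor 72 = 56
byte 4: (76 xor 49) xor 74 = 3f xor 74 = 4b
byte 5: (81 xor 11) xor 20 = 90 xor 20 = b0
byte 6: (ff xor d3) xor 61 = 2c xor 61 = 4d
byte 7: (b5 xor 54) xor 63 = e1 xor 63 = 82
byte 8: (21 xor 6f) xor 63 = 4e xor 63 = 2d
byte 9: (28 xor 42) xor 65 = 6a xor 65 = 0f
byte 10: (75 xor b9) xor 73 = cc xor 73 = bf
byte 11: (bb xor 43) xor 73 = f8 xor 73 = 8b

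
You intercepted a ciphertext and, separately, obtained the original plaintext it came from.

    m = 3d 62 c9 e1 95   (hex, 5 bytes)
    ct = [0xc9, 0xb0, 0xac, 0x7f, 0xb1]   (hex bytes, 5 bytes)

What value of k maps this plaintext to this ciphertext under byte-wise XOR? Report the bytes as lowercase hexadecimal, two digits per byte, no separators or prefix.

Since ct = m ⊕ k, XORing both sides with m gives k = m ⊕ ct.
byte 0: 3d ⊕ c9 = f4
byte 1: 62 ⊕ b0 = d2
byte 2: c9 ⊕ ac = 65
byte 3: e1 ⊕ 7f = 9e
byte 4: 95 ⊕ b1 = 24

f4d2659e24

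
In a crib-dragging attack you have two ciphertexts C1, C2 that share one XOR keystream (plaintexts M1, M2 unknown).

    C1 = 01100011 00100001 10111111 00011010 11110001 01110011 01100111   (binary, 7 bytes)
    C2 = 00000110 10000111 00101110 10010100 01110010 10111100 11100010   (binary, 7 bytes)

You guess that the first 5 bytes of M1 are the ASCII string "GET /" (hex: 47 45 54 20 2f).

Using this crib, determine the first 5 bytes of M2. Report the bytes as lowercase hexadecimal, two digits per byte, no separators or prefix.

22e3c5aeac

First, C1 ⊕ C2 = (M1 ⊕ K) ⊕ (M2 ⊕ K) = M1 ⊕ M2, so the key drops out. Then M2 = (M1 ⊕ M2) ⊕ M1 over the first 5 bytes.
byte 0: (63 XOR 06) XOR 47 = 65 XOR 47 = 22
byte 1: (21 XOR 87) XOR 45 = a6 XOR 45 = e3
byte 2: (bf XOR 2e) XOR 54 = 91 XOR 54 = c5
byte 3: (1a XOR 94) XOR 20 = 8e XOR 20 = ae
byte 4: (f1 XOR 72) XOR 2f = 83 XOR 2f = ac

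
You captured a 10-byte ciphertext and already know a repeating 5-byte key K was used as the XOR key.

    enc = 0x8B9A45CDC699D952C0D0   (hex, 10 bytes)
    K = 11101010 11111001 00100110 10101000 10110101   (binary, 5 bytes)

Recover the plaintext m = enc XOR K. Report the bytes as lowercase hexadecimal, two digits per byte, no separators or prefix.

The 5-byte key repeats, so the effective keystream is ea f9 26 a8 b5 ea f9 26 a8 b5.
byte 0: 8b XOR ea = 61
byte 1: 9a XOR f9 = 63
byte 2: 45 XOR 26 = 63
byte 3: cd XOR a8 = 65
byte 4: c6 XOR b5 = 73
byte 5: 99 XOR ea = 73
byte 6: d9 XOR f9 = 20
byte 7: 52 XOR 26 = 74
byte 8: c0 XOR a8 = 68
byte 9: d0 XOR b5 = 65

61636365737320746865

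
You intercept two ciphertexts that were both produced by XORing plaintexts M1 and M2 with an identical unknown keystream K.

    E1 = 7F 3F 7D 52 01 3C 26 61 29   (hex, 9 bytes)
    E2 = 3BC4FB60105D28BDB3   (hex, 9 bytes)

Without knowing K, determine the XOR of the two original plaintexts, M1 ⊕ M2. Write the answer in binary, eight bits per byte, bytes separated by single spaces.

01000100 11111011 10000110 00110010 00010001 01100001 00001110 11011100 10011010

E1 ⊕ E2 = (M1 ⊕ K) ⊕ (M2 ⊕ K) = M1 ⊕ M2 — the shared key cancels under XOR.
7f ⊕ 3b = 44
3f ⊕ c4 = fb
7d ⊕ fb = 86
52 ⊕ 60 = 32
01 ⊕ 10 = 11
3c ⊕ 5d = 61
26 ⊕ 28 = 0e
61 ⊕ bd = dc
29 ⊕ b3 = 9a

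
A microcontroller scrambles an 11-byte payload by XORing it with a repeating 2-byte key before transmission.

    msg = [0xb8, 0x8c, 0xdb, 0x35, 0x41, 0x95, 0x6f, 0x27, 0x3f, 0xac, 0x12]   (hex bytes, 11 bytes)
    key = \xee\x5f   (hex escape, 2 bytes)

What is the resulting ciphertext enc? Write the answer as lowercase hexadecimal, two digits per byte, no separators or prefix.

56d3356aafca8178d1f3fc

The 2-byte key repeats, so the effective keystream is ee 5f ee 5f ee 5f ee 5f ee 5f ee.
byte 0: b8 ⊕ ee = 56
byte 1: 8c ⊕ 5f = d3
byte 2: db ⊕ ee = 35
byte 3: 35 ⊕ 5f = 6a
byte 4: 41 ⊕ ee = af
byte 5: 95 ⊕ 5f = ca
byte 6: 6f ⊕ ee = 81
byte 7: 27 ⊕ 5f = 78
byte 8: 3f ⊕ ee = d1
byte 9: ac ⊕ 5f = f3
byte 10: 12 ⊕ ee = fc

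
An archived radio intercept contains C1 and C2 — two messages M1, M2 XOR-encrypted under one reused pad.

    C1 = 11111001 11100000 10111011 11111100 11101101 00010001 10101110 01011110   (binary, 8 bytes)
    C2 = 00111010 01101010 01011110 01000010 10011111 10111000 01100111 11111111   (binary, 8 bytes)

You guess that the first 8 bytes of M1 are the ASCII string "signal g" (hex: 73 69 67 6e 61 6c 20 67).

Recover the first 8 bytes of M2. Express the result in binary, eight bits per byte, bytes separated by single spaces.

First, C1 ⊕ C2 = (M1 ⊕ K) ⊕ (M2 ⊕ K) = M1 ⊕ M2, so the key drops out. Then M2 = (M1 ⊕ M2) ⊕ M1 over the first 8 bytes.
byte 0: (f9 ⊕ 3a) ⊕ 73 = c3 ⊕ 73 = b0
byte 1: (e0 ⊕ 6a) ⊕ 69 = 8a ⊕ 69 = e3
byte 2: (bb ⊕ 5e) ⊕ 67 = e5 ⊕ 67 = 82
byte 3: (fc ⊕ 42) ⊕ 6e = be ⊕ 6e = d0
byte 4: (ed ⊕ 9f) ⊕ 61 = 72 ⊕ 61 = 13
byte 5: (11 ⊕ b8) ⊕ 6c = a9 ⊕ 6c = c5
byte 6: (ae ⊕ 67) ⊕ 20 = c9 ⊕ 20 = e9
byte 7: (5e ⊕ ff) ⊕ 67 = a1 ⊕ 67 = c6

10110000 11100011 10000010 11010000 00010011 11000101 11101001 11000110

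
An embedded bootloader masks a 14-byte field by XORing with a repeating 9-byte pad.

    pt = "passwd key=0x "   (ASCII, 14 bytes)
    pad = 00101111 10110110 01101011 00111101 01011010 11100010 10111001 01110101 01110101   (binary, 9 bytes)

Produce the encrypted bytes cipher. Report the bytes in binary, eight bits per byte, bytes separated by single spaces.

01011111 11010111 00011000 01001110 00101101 10000110 10011001 00011110 00010000 01010110 10001011 01011011 01000101 01111010

The 9-byte key repeats, so the effective keystream is 2f b6 6b 3d 5a e2 b9 75 75 2f b6 6b 3d 5a.
byte 0: 112 ^  47 =  95
byte 1:  97 ^ 182 = 215
byte 2: 115 ^ 107 =  24
byte 3: 115 ^  61 =  78
byte 4: 119 ^  90 =  45
byte 5: 100 ^ 226 = 134
byte 6:  32 ^ 185 = 153
byte 7: 107 ^ 117 =  30
byte 8: 101 ^ 117 =  16
byte 9: 121 ^  47 =  86
byte 10:  61 ^ 182 = 139
byte 11:  48 ^ 107 =  91
byte 12: 120 ^  61 =  69
byte 13:  32 ^  90 = 122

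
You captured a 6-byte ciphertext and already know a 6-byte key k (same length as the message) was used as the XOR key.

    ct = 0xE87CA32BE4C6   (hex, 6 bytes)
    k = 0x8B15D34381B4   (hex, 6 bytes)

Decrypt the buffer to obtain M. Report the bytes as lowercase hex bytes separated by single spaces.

XOR is its own inverse, so applying the key byte-wise gives the result directly.
232 ^ 139 =  99
124 ^  21 = 105
163 ^ 211 = 112
 43 ^  67 = 104
228 ^ 129 = 101
198 ^ 180 = 114

63 69 70 68 65 72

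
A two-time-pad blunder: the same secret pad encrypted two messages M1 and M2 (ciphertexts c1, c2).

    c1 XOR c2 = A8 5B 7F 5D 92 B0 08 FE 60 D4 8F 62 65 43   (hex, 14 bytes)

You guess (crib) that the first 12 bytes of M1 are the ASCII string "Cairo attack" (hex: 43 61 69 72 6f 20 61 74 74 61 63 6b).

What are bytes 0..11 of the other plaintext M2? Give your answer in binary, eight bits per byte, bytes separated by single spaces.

Since c1 ⊕ c2 = M1 ⊕ M2, XORing with the guessed M1 bytes yields the corresponding M2 bytes: M2 = (c1 ⊕ c2) ⊕ M1.
byte 0: 10101000 xor 01000011 = 11101011
byte 1: 01011011 xor 01100001 = 00111010
byte 2: 01111111 xor 01101001 = 00010110
byte 3: 01011101 xor 01110010 = 00101111
byte 4: 10010010 xor 01101111 = 11111101
byte 5: 10110000 xor 00100000 = 10010000
byte 6: 00001000 xor 01100001 = 01101001
byte 7: 11111110 xor 01110100 = 10001010
byte 8: 01100000 xor 01110100 = 00010100
byte 9: 11010100 xor 01100001 = 10110101
byte 10: 10001111 xor 01100011 = 11101100
byte 11: 01100010 xor 01101011 = 00001001

11101011 00111010 00010110 00101111 11111101 10010000 01101001 10001010 00010100 10110101 11101100 00001001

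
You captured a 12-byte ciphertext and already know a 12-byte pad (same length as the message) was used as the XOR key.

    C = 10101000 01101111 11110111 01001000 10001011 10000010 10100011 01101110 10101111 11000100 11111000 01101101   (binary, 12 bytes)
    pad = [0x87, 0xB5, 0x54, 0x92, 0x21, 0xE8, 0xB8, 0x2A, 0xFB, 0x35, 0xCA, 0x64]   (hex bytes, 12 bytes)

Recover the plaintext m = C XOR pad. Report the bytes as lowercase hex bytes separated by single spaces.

XOR is its own inverse, so applying the key byte-wise gives the result directly.
168 ^ 135 =  47
111 ^ 181 = 218
247 ^  84 = 163
 72 ^ 146 = 218
139 ^  33 = 170
130 ^ 232 = 106
163 ^ 184 =  27
110 ^  42 =  68
175 ^ 251 =  84
196 ^  53 = 241
248 ^ 202 =  50
109 ^ 100 =   9

2f da a3 da aa 6a 1b 44 54 f1 32 09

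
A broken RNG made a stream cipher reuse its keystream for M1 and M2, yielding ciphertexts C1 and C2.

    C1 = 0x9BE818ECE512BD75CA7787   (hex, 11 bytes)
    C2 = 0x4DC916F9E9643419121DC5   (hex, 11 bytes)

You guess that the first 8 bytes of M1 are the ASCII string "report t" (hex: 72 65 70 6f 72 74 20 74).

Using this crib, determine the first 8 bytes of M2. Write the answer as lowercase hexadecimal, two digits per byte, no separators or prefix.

a4447e7a7e02a918

First, C1 ⊕ C2 = (M1 ⊕ K) ⊕ (M2 ⊕ K) = M1 ⊕ M2, so the key drops out. Then M2 = (M1 ⊕ M2) ⊕ M1 over the first 8 bytes.
byte 0: (9b xor 4d) xor 72 = d6 xor 72 = a4
byte 1: (e8 xor c9) xor 65 = 21 xor 65 = 44
byte 2: (18 xor 16) xor 70 = 0e xor 70 = 7e
byte 3: (ec xor f9) xor 6f = 15 xor 6f = 7a
byte 4: (e5 xor e9) xor 72 = 0c xor 72 = 7e
byte 5: (12 xor 64) xor 74 = 76 xor 74 = 02
byte 6: (bd xor 34) xor 20 = 89 xor 20 = a9
byte 7: (75 xor 19) xor 74 = 6c xor 74 = 18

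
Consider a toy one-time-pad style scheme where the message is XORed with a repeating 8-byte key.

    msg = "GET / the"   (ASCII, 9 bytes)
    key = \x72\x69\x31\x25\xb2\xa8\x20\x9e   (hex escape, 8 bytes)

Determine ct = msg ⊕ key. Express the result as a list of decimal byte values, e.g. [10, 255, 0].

[53, 44, 101, 5, 157, 136, 84, 246, 23]

The 8-byte key repeats, so the effective keystream is 72 69 31 25 b2 a8 20 9e 72.
byte 0: 47 XOR 72 = 35
byte 1: 45 XOR 69 = 2c
byte 2: 54 XOR 31 = 65
byte 3: 20 XOR 25 = 05
byte 4: 2f XOR b2 = 9d
byte 5: 20 XOR a8 = 88
byte 6: 74 XOR 20 = 54
byte 7: 68 XOR 9e = f6
byte 8: 65 XOR 72 = 17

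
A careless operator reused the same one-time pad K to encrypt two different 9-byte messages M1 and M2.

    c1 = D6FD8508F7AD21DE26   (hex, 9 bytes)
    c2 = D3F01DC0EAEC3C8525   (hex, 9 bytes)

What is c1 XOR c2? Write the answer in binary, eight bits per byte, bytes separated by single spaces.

00000101 00001101 10011000 11001000 00011101 01000001 00011101 01011011 00000011

c1 ⊕ c2 = (M1 ⊕ K) ⊕ (M2 ⊕ K) = M1 ⊕ M2 — the shared key cancels under XOR.
11010110 ⊕ 11010011 = 00000101
11111101 ⊕ 11110000 = 00001101
10000101 ⊕ 00011101 = 10011000
00001000 ⊕ 11000000 = 11001000
11110111 ⊕ 11101010 = 00011101
10101101 ⊕ 11101100 = 01000001
00100001 ⊕ 00111100 = 00011101
11011110 ⊕ 10000101 = 01011011
00100110 ⊕ 00100101 = 00000011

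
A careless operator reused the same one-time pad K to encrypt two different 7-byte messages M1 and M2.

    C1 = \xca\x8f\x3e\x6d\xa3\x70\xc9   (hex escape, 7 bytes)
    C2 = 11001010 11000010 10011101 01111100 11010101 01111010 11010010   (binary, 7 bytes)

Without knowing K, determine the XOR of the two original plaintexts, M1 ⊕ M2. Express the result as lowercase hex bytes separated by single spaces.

C1 ⊕ C2 = (M1 ⊕ K) ⊕ (M2 ⊕ K) = M1 ⊕ M2 — the shared key cancels under XOR.
202 ^ 202 =   0
143 ^ 194 =  77
 62 ^ 157 = 163
109 ^ 124 =  17
163 ^ 213 = 118
112 ^ 122 =  10
201 ^ 210 =  27

00 4d a3 11 76 0a 1b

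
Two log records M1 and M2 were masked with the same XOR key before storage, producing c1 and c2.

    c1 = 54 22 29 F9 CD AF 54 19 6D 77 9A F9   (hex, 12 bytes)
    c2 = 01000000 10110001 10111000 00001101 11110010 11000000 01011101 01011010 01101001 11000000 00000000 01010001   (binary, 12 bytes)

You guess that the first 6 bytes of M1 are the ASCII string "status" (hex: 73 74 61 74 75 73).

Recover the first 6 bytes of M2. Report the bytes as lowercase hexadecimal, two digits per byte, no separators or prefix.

First, c1 ⊕ c2 = (M1 ⊕ K) ⊕ (M2 ⊕ K) = M1 ⊕ M2, so the key drops out. Then M2 = (M1 ⊕ M2) ⊕ M1 over the first 6 bytes.
byte 0: (54 xor 40) xor 73 = 14 xor 73 = 67
byte 1: (22 xor b1) xor 74 = 93 xor 74 = e7
byte 2: (29 xor b8) xor 61 = 91 xor 61 = f0
byte 3: (f9 xor 0d) xor 74 = f4 xor 74 = 80
byte 4: (cd xor f2) xor 75 = 3f xor 75 = 4a
byte 5: (af xor c0) xor 73 = 6f xor 73 = 1c

67e7f0804a1c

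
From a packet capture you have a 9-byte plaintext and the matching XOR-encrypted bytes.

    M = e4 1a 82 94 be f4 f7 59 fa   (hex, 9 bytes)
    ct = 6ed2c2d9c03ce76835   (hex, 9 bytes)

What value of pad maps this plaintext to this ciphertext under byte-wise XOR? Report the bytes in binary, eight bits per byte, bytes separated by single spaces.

10001010 11001000 01000000 01001101 01111110 11001000 00010000 00110001 11001111

Since ct = M ⊕ pad, XORing both sides with M gives pad = M ⊕ ct.
e4 ^ 6e = 8a
1a ^ d2 = c8
82 ^ c2 = 40
94 ^ d9 = 4d
be ^ c0 = 7e
f4 ^ 3c = c8
f7 ^ e7 = 10
59 ^ 68 = 31
fa ^ 35 = cf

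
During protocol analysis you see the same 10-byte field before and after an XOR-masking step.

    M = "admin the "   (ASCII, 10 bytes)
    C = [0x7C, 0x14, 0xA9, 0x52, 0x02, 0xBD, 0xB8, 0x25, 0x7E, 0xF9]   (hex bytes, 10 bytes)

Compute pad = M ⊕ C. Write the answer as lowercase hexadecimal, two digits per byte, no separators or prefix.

Since C = M ⊕ pad, XORing both sides with M gives pad = M ⊕ C.
 97 XOR 124 =  29
100 XOR  20 = 112
109 XOR 169 = 196
105 XOR  82 =  59
110 XOR   2 = 108
 32 XOR 189 = 157
116 XOR 184 = 204
104 XOR  37 =  77
101 XOR 126 =  27
 32 XOR 249 = 217

1d70c43b6c9dcc4d1bd9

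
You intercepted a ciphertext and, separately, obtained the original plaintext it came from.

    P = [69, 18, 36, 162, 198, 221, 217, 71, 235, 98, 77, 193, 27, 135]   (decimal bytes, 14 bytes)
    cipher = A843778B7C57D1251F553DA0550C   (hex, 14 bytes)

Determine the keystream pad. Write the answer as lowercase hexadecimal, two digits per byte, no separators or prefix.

ed515329ba8a0862f43770614e8b

Since cipher = P ⊕ pad, XORing both sides with P gives pad = P ⊕ cipher.
45 XOR a8 = ed
12 XOR 43 = 51
24 XOR 77 = 53
a2 XOR 8b = 29
c6 XOR 7c = ba
dd XOR 57 = 8a
d9 XOR d1 = 08
47 XOR 25 = 62
eb XOR 1f = f4
62 XOR 55 = 37
4d XOR 3d = 70
c1 XOR a0 = 61
1b XOR 55 = 4e
87 XOR 0c = 8b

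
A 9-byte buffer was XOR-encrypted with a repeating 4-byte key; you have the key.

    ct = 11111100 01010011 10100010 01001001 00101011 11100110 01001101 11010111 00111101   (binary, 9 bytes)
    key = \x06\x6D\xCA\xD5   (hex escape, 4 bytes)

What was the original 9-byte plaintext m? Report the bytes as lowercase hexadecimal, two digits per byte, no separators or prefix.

fa3e689c2d8b87023b

The 4-byte key repeats, so the effective keystream is 06 6d ca d5 06 6d ca d5 06.
byte 0: fc xor 06 = fa
byte 1: 53 xor 6d = 3e
byte 2: a2 xor ca = 68
byte 3: 49 xor d5 = 9c
byte 4: 2b xor 06 = 2d
byte 5: e6 xor 6d = 8b
byte 6: 4d xor ca = 87
byte 7: d7 xor d5 = 02
byte 8: 3d xor 06 = 3b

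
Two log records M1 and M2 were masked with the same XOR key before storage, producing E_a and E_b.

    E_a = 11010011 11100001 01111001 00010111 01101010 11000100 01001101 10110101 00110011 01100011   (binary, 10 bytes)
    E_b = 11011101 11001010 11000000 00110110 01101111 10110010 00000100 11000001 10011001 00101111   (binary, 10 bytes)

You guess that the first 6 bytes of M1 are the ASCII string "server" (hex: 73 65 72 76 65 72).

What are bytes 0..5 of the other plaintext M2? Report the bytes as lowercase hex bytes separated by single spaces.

7d 4e cb 57 60 04

First, E_a ⊕ E_b = (M1 ⊕ K) ⊕ (M2 ⊕ K) = M1 ⊕ M2, so the key drops out. Then M2 = (M1 ⊕ M2) ⊕ M1 over the first 6 bytes.
byte 0: (d3 ⊕ dd) ⊕ 73 = 0e ⊕ 73 = 7d
byte 1: (e1 ⊕ ca) ⊕ 65 = 2b ⊕ 65 = 4e
byte 2: (79 ⊕ c0) ⊕ 72 = b9 ⊕ 72 = cb
byte 3: (17 ⊕ 36) ⊕ 76 = 21 ⊕ 76 = 57
byte 4: (6a ⊕ 6f) ⊕ 65 = 05 ⊕ 65 = 60
byte 5: (c4 ⊕ b2) ⊕ 72 = 76 ⊕ 72 = 04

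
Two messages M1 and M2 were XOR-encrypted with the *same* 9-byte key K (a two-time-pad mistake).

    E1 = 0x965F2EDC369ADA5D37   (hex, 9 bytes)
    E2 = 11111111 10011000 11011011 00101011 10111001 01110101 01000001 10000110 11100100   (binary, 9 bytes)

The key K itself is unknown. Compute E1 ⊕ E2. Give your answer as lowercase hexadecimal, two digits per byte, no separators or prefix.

69c7f5f78fef9bdbd3

E1 ⊕ E2 = (M1 ⊕ K) ⊕ (M2 ⊕ K) = M1 ⊕ M2 — the shared key cancels under XOR.
150 XOR 255 = 105
 95 XOR 152 = 199
 46 XOR 219 = 245
220 XOR  43 = 247
 54 XOR 185 = 143
154 XOR 117 = 239
218 XOR  65 = 155
 93 XOR 134 = 219
 55 XOR 228 = 211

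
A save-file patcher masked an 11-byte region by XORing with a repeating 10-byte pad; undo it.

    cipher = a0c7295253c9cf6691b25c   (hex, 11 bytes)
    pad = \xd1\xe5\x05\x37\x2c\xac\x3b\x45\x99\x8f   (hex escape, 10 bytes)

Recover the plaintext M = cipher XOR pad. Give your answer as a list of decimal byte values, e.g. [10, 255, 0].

The 10-byte key repeats, so the effective keystream is d1 e5 05 37 2c ac 3b 45 99 8f d1.
byte 0: a0 xor d1 = 71
byte 1: c7 xor e5 = 22
byte 2: 29 xor 05 = 2c
byte 3: 52 xor 37 = 65
byte 4: 53 xor 2c = 7f
byte 5: c9 xor ac = 65
byte 6: cf xor 3b = f4
byte 7: 66 xor 45 = 23
byte 8: 91 xor 99 = 08
byte 9: b2 xor 8f = 3d
byte 10: 5c xor d1 = 8d

[113, 34, 44, 101, 127, 101, 244, 35, 8, 61, 141]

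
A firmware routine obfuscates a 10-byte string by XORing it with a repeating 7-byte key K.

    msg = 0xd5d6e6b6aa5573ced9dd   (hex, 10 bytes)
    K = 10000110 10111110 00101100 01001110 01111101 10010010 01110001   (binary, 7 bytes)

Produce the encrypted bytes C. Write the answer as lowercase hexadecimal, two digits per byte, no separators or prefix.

The 7-byte key repeats, so the effective keystream is 86 be 2c 4e 7d 92 71 86 be 2c.
byte 0: d5 ⊕ 86 = 53
byte 1: d6 ⊕ be = 68
byte 2: e6 ⊕ 2c = ca
byte 3: b6 ⊕ 4e = f8
byte 4: aa ⊕ 7d = d7
byte 5: 55 ⊕ 92 = c7
byte 6: 73 ⊕ 71 = 02
byte 7: ce ⊕ 86 = 48
byte 8: d9 ⊕ be = 67
byte 9: dd ⊕ 2c = f1

5368caf8d7c7024867f1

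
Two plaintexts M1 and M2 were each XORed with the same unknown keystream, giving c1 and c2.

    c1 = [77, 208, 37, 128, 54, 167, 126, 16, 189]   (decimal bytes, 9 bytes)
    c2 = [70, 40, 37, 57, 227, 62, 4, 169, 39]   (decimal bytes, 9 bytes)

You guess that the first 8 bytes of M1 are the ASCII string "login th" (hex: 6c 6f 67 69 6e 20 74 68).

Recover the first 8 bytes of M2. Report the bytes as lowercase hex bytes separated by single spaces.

First, c1 ⊕ c2 = (M1 ⊕ K) ⊕ (M2 ⊕ K) = M1 ⊕ M2, so the key drops out. Then M2 = (M1 ⊕ M2) ⊕ M1 over the first 8 bytes.
byte 0: (4d ^ 46) ^ 6c = 0b ^ 6c = 67
byte 1: (d0 ^ 28) ^ 6f = f8 ^ 6f = 97
byte 2: (25 ^ 25) ^ 67 = 00 ^ 67 = 67
byte 3: (80 ^ 39) ^ 69 = b9 ^ 69 = d0
byte 4: (36 ^ e3) ^ 6e = d5 ^ 6e = bb
byte 5: (a7 ^ 3e) ^ 20 = 99 ^ 20 = b9
byte 6: (7e ^ 04) ^ 74 = 7a ^ 74 = 0e
byte 7: (10 ^ a9) ^ 68 = b9 ^ 68 = d1

67 97 67 d0 bb b9 0e d1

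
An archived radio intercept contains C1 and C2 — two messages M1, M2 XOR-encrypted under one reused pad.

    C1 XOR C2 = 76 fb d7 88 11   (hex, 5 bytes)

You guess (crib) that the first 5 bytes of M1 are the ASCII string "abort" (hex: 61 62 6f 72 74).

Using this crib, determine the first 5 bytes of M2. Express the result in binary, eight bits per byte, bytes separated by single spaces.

Since C1 ⊕ C2 = M1 ⊕ M2, XORing with the guessed M1 bytes yields the corresponding M2 bytes: M2 = (C1 ⊕ C2) ⊕ M1.
118 XOR  97 =  23
251 XOR  98 = 153
215 XOR 111 = 184
136 XOR 114 = 250
 17 XOR 116 = 101

00010111 10011001 10111000 11111010 01100101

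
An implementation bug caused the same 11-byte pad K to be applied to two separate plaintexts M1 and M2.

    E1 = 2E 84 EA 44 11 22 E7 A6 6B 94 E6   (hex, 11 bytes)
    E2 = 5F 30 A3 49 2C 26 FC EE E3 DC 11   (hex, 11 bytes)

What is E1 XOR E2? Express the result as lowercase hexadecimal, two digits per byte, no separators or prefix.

71b4490d3d041b488848f7

E1 ⊕ E2 = (M1 ⊕ K) ⊕ (M2 ⊕ K) = M1 ⊕ M2 — the shared key cancels under XOR.
00101110 ^ 01011111 = 01110001
10000100 ^ 00110000 = 10110100
11101010 ^ 10100011 = 01001001
01000100 ^ 01001001 = 00001101
00010001 ^ 00101100 = 00111101
00100010 ^ 00100110 = 00000100
11100111 ^ 11111100 = 00011011
10100110 ^ 11101110 = 01001000
01101011 ^ 11100011 = 10001000
10010100 ^ 11011100 = 01001000
11100110 ^ 00010001 = 11110111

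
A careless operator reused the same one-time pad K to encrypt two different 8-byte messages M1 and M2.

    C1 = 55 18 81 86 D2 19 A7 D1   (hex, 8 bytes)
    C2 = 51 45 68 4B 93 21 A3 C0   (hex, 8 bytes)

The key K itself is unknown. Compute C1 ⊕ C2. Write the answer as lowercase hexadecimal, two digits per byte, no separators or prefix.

045de9cd41380411

C1 ⊕ C2 = (M1 ⊕ K) ⊕ (M2 ⊕ K) = M1 ⊕ M2 — the shared key cancels under XOR.
 85 XOR  81 =   4
 24 XOR  69 =  93
129 XOR 104 = 233
134 XOR  75 = 205
210 XOR 147 =  65
 25 XOR  33 =  56
167 XOR 163 =   4
209 XOR 192 =  17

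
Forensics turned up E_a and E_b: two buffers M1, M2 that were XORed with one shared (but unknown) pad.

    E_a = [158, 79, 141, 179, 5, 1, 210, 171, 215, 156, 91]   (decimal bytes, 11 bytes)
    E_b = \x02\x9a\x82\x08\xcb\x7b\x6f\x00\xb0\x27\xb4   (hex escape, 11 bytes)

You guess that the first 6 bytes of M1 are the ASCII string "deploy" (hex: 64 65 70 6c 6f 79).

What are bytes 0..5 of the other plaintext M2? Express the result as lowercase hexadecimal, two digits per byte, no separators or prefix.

f8b07fd7a103

First, E_a ⊕ E_b = (M1 ⊕ K) ⊕ (M2 ⊕ K) = M1 ⊕ M2, so the key drops out. Then M2 = (M1 ⊕ M2) ⊕ M1 over the first 6 bytes.
byte 0: (9e ^ 02) ^ 64 = 9c ^ 64 = f8
byte 1: (4f ^ 9a) ^ 65 = d5 ^ 65 = b0
byte 2: (8d ^ 82) ^ 70 = 0f ^ 70 = 7f
byte 3: (b3 ^ 08) ^ 6c = bb ^ 6c = d7
byte 4: (05 ^ cb) ^ 6f = ce ^ 6f = a1
byte 5: (01 ^ 7b) ^ 79 = 7a ^ 79 = 03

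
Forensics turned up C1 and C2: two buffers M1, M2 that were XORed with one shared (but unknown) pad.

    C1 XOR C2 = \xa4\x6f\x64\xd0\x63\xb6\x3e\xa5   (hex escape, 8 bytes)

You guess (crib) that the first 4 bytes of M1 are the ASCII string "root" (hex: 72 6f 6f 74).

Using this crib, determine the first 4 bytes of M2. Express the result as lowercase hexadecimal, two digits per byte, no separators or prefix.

d6000ba4

Since C1 ⊕ C2 = M1 ⊕ M2, XORing with the guessed M1 bytes yields the corresponding M2 bytes: M2 = (C1 ⊕ C2) ⊕ M1.
10100100 ^ 01110010 = 11010110
01101111 ^ 01101111 = 00000000
01100100 ^ 01101111 = 00001011
11010000 ^ 01110100 = 10100100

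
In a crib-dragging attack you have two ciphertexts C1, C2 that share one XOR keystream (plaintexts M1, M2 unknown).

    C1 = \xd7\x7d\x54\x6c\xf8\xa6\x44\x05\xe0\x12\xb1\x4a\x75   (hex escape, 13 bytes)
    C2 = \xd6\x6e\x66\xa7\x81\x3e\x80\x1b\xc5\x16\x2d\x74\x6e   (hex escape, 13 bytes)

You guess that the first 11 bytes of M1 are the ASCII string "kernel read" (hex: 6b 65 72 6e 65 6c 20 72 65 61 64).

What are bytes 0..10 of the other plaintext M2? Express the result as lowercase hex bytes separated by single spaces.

6a 76 40 a5 1c f4 e4 6c 40 65 f8

First, C1 ⊕ C2 = (M1 ⊕ K) ⊕ (M2 ⊕ K) = M1 ⊕ M2, so the key drops out. Then M2 = (M1 ⊕ M2) ⊕ M1 over the first 11 bytes.
byte 0: (d7 ^ d6) ^ 6b = 01 ^ 6b = 6a
byte 1: (7d ^ 6e) ^ 65 = 13 ^ 65 = 76
byte 2: (54 ^ 66) ^ 72 = 32 ^ 72 = 40
byte 3: (6c ^ a7) ^ 6e = cb ^ 6e = a5
byte 4: (f8 ^ 81) ^ 65 = 79 ^ 65 = 1c
byte 5: (a6 ^ 3e) ^ 6c = 98 ^ 6c = f4
byte 6: (44 ^ 80) ^ 20 = c4 ^ 20 = e4
byte 7: (05 ^ 1b) ^ 72 = 1e ^ 72 = 6c
byte 8: (e0 ^ c5) ^ 65 = 25 ^ 65 = 40
byte 9: (12 ^ 16) ^ 61 = 04 ^ 61 = 65
byte 10: (b1 ^ 2d) ^ 64 = 9c ^ 64 = f8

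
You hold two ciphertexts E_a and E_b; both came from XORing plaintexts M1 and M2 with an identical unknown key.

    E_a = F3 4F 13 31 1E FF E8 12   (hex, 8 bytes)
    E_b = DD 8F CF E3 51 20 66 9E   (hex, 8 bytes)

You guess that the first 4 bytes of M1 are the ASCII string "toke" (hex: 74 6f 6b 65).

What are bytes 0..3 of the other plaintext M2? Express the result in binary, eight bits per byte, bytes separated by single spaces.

01011010 10101111 10110111 10110111

First, E_a ⊕ E_b = (M1 ⊕ K) ⊕ (M2 ⊕ K) = M1 ⊕ M2, so the key drops out. Then M2 = (M1 ⊕ M2) ⊕ M1 over the first 4 bytes.
byte 0: (f3 XOR dd) XOR 74 = 2e XOR 74 = 5a
byte 1: (4f XOR 8f) XOR 6f = c0 XOR 6f = af
byte 2: (13 XOR cf) XOR 6b = dc XOR 6b = b7
byte 3: (31 XOR e3) XOR 65 = d2 XOR 65 = b7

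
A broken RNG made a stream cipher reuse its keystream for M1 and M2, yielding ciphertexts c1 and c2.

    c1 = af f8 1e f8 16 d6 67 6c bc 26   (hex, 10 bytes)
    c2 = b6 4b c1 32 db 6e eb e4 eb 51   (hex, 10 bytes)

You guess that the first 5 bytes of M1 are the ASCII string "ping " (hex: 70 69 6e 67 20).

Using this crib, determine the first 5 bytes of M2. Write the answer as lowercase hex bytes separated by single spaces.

69 da b1 ad ed

First, c1 ⊕ c2 = (M1 ⊕ K) ⊕ (M2 ⊕ K) = M1 ⊕ M2, so the key drops out. Then M2 = (M1 ⊕ M2) ⊕ M1 over the first 5 bytes.
byte 0: (af ⊕ b6) ⊕ 70 = 19 ⊕ 70 = 69
byte 1: (f8 ⊕ 4b) ⊕ 69 = b3 ⊕ 69 = da
byte 2: (1e ⊕ c1) ⊕ 6e = df ⊕ 6e = b1
byte 3: (f8 ⊕ 32) ⊕ 67 = ca ⊕ 67 = ad
byte 4: (16 ⊕ db) ⊕ 20 = cd ⊕ 20 = ed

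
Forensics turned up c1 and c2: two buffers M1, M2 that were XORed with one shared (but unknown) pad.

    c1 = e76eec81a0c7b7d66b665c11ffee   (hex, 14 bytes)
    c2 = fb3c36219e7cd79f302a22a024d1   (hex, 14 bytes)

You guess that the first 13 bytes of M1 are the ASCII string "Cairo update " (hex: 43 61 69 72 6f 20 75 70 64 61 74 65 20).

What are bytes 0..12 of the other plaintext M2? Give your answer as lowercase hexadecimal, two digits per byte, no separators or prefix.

First, c1 ⊕ c2 = (M1 ⊕ K) ⊕ (M2 ⊕ K) = M1 ⊕ M2, so the key drops out. Then M2 = (M1 ⊕ M2) ⊕ M1 over the first 13 bytes.
byte 0: (e7 XOR fb) XOR 43 = 1c XOR 43 = 5f
byte 1: (6e XOR 3c) XOR 61 = 52 XOR 61 = 33
byte 2: (ec XOR 36) XOR 69 = da XOR 69 = b3
byte 3: (81 XOR 21) XOR 72 = a0 XOR 72 = d2
byte 4: (a0 XOR 9e) XOR 6f = 3e XOR 6f = 51
byte 5: (c7 XOR 7c) XOR 20 = bb XOR 20 = 9b
byte 6: (b7 XOR d7) XOR 75 = 60 XOR 75 = 15
byte 7: (d6 XOR 9f) XOR 70 = 49 XOR 70 = 39
byte 8: (6b XOR 30) XOR 64 = 5b XOR 64 = 3f
byte 9: (66 XOR 2a) XOR 61 = 4c XOR 61 = 2d
byte 10: (5c XOR 22) XOR 74 = 7e XOR 74 = 0a
byte 11: (11 XOR a0) XOR 65 = b1 XOR 65 = d4
byte 12: (ff XOR 24) XOR 20 = db XOR 20 = fb

5f33b3d2519b15393f2d0ad4fb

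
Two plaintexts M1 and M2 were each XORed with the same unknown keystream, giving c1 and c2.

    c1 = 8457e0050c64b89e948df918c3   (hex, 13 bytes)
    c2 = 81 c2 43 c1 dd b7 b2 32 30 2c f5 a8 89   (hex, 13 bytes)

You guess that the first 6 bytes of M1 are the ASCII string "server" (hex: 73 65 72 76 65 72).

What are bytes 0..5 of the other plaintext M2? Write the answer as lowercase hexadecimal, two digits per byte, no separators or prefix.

76f0d1b2b4a1

First, c1 ⊕ c2 = (M1 ⊕ K) ⊕ (M2 ⊕ K) = M1 ⊕ M2, so the key drops out. Then M2 = (M1 ⊕ M2) ⊕ M1 over the first 6 bytes.
byte 0: (84 ⊕ 81) ⊕ 73 = 05 ⊕ 73 = 76
byte 1: (57 ⊕ c2) ⊕ 65 = 95 ⊕ 65 = f0
byte 2: (e0 ⊕ 43) ⊕ 72 = a3 ⊕ 72 = d1
byte 3: (05 ⊕ c1) ⊕ 76 = c4 ⊕ 76 = b2
byte 4: (0c ⊕ dd) ⊕ 65 = d1 ⊕ 65 = b4
byte 5: (64 ⊕ b7) ⊕ 72 = d3 ⊕ 72 = a1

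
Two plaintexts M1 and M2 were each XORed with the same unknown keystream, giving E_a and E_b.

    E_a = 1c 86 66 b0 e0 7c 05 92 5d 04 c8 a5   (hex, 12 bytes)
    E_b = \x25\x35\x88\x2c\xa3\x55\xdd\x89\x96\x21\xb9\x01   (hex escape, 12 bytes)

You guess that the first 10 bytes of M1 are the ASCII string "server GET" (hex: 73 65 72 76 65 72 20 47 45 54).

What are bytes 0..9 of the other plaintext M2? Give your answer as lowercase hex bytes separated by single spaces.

4a d6 9c ea 26 5b f8 5c 8e 71

First, E_a ⊕ E_b = (M1 ⊕ K) ⊕ (M2 ⊕ K) = M1 ⊕ M2, so the key drops out. Then M2 = (M1 ⊕ M2) ⊕ M1 over the first 10 bytes.
byte 0: (1c xor 25) xor 73 = 39 xor 73 = 4a
byte 1: (86 xor 35) xor 65 = b3 xor 65 = d6
byte 2: (66 xor 88) xor 72 = ee xor 72 = 9c
byte 3: (b0 xor 2c) xor 76 = 9c xor 76 = ea
byte 4: (e0 xor a3) xor 65 = 43 xor 65 = 26
byte 5: (7c xor 55) xor 72 = 29 xor 72 = 5b
byte 6: (05 xor dd) xor 20 = d8 xor 20 = f8
byte 7: (92 xor 89) xor 47 = 1b xor 47 = 5c
byte 8: (5d xor 96) xor 45 = cb xor 45 = 8e
byte 9: (04 xor 21) xor 54 = 25 xor 54 = 71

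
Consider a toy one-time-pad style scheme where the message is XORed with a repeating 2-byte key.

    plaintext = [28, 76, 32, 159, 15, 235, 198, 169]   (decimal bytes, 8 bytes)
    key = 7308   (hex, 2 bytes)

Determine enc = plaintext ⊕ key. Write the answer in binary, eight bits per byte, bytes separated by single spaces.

01101111 01000100 01010011 10010111 01111100 11100011 10110101 10100001

The 2-byte key repeats, so the effective keystream is 73 08 73 08 73 08 73 08.
byte 0: 1c ⊕ 73 = 6f
byte 1: 4c ⊕ 08 = 44
byte 2: 20 ⊕ 73 = 53
byte 3: 9f ⊕ 08 = 97
byte 4: 0f ⊕ 73 = 7c
byte 5: eb ⊕ 08 = e3
byte 6: c6 ⊕ 73 = b5
byte 7: a9 ⊕ 08 = a1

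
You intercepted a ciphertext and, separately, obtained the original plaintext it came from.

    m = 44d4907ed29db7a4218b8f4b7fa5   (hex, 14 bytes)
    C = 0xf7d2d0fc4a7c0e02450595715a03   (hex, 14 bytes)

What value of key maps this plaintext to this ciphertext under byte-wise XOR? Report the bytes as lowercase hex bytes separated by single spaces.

Since C = m ⊕ key, XORing both sides with m gives key = m ⊕ C.
44 XOR f7 = b3
d4 XOR d2 = 06
90 XOR d0 = 40
7e XOR fc = 82
d2 XOR 4a = 98
9d XOR 7c = e1
b7 XOR 0e = b9
a4 XOR 02 = a6
21 XOR 45 = 64
8b XOR 05 = 8e
8f XOR 95 = 1a
4b XOR 71 = 3a
7f XOR 5a = 25
a5 XOR 03 = a6

b3 06 40 82 98 e1 b9 a6 64 8e 1a 3a 25 a6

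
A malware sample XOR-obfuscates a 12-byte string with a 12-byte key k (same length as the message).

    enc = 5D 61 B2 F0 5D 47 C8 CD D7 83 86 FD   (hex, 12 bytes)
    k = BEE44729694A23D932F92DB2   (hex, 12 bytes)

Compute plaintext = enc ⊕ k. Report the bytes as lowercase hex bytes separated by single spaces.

01011101 ⊕ 10111110 = 11100011
01100001 ⊕ 11100100 = 10000101
10110010 ⊕ 01000111 = 11110101
11110000 ⊕ 00101001 = 11011001
01011101 ⊕ 01101001 = 00110100
01000111 ⊕ 01001010 = 00001101
11001000 ⊕ 00100011 = 11101011
11001101 ⊕ 11011001 = 00010100
11010111 ⊕ 00110010 = 11100101
10000011 ⊕ 11111001 = 01111010
10000110 ⊕ 00101101 = 10101011
11111101 ⊕ 10110010 = 01001111

e3 85 f5 d9 34 0d eb 14 e5 7a ab 4f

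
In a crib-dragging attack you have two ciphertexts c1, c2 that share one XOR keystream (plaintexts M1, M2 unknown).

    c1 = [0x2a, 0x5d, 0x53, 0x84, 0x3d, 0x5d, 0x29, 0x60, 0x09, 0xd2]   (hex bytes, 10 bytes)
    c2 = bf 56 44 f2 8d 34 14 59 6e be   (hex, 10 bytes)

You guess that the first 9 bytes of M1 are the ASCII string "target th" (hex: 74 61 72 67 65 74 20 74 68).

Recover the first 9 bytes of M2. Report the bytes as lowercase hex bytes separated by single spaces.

First, c1 ⊕ c2 = (M1 ⊕ K) ⊕ (M2 ⊕ K) = M1 ⊕ M2, so the key drops out. Then M2 = (M1 ⊕ M2) ⊕ M1 over the first 9 bytes.
byte 0: (2a ^ bf) ^ 74 = 95 ^ 74 = e1
byte 1: (5d ^ 56) ^ 61 = 0b ^ 61 = 6a
byte 2: (53 ^ 44) ^ 72 = 17 ^ 72 = 65
byte 3: (84 ^ f2) ^ 67 = 76 ^ 67 = 11
byte 4: (3d ^ 8d) ^ 65 = b0 ^ 65 = d5
byte 5: (5d ^ 34) ^ 74 = 69 ^ 74 = 1d
byte 6: (29 ^ 14) ^ 20 = 3d ^ 20 = 1d
byte 7: (60 ^ 59) ^ 74 = 39 ^ 74 = 4d
byte 8: (09 ^ 6e) ^ 68 = 67 ^ 68 = 0f

e1 6a 65 11 d5 1d 1d 4d 0f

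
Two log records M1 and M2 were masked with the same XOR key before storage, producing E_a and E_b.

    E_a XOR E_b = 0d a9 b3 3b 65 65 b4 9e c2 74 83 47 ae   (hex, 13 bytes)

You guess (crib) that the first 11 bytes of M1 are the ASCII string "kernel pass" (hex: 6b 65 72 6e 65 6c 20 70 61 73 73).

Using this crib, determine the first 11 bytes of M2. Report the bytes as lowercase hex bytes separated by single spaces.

Since E_a ⊕ E_b = M1 ⊕ M2, XORing with the guessed M1 bytes yields the corresponding M2 bytes: M2 = (E_a ⊕ E_b) ⊕ M1.
0d ^ 6b = 66
a9 ^ 65 = cc
b3 ^ 72 = c1
3b ^ 6e = 55
65 ^ 65 = 00
65 ^ 6c = 09
b4 ^ 20 = 94
9e ^ 70 = ee
c2 ^ 61 = a3
74 ^ 73 = 07
83 ^ 73 = f0

66 cc c1 55 00 09 94 ee a3 07 f0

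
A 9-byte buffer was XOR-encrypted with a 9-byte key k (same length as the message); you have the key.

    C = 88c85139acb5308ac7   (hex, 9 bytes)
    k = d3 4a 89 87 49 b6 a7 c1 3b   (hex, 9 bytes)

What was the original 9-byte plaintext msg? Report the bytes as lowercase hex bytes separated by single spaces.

5b 82 d8 be e5 03 97 4b fc

byte 0: 136 xor 211 =  91
byte 1: 200 xor  74 = 130
byte 2:  81 xor 137 = 216
byte 3:  57 xor 135 = 190
byte 4: 172 xor  73 = 229
byte 5: 181 xor 182 =   3
byte 6:  48 xor 167 = 151
byte 7: 138 xor 193 =  75
byte 8: 199 xor  59 = 252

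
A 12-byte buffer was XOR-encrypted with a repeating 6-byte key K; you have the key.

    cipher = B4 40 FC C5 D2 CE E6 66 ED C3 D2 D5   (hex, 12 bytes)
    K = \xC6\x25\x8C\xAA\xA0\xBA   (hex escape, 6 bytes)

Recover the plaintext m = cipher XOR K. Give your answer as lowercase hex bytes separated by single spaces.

72 65 70 6f 72 74 20 43 61 69 72 6f

The 6-byte key repeats, so the effective keystream is c6 25 8c aa a0 ba c6 25 8c aa a0 ba.
byte 0: b4 xor c6 = 72
byte 1: 40 xor 25 = 65
byte 2: fc xor 8c = 70
byte 3: c5 xor aa = 6f
byte 4: d2 xor a0 = 72
byte 5: ce xor ba = 74
byte 6: e6 xor c6 = 20
byte 7: 66 xor 25 = 43
byte 8: ed xor 8c = 61
byte 9: c3 xor aa = 69
byte 10: d2 xor a0 = 72
byte 11: d5 xor ba = 6f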